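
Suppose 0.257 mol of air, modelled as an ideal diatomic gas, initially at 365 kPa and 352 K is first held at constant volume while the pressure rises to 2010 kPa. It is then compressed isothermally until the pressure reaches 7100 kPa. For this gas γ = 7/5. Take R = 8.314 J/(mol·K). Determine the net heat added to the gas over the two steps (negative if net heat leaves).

3250 J

V₁ = nRT₁/P₁ = 0.257×8.314×352/365 = 2.06 L.
Step 1 — Isochoric: V stays 2.06 L; P/T = const ⇒ T₂ = 1940 K, P₂ = 2010 kPa.
W = 0 (no volume change).
ΔU = nCvΔT = 0.257×20.8×(1940−352) = 8470 J.
Q = ΔU = 8470 J.
State after step 1: P = 2010 kPa, V = 2.06 L, T = 1940 K.
Step 2 — Isothermal: T stays 1940 K; PV = const ⇒ V₂ = 0.583 L, P₂ = 7100 kPa.
ΔU = 0 (ideal gas, T constant).
W = nRT ln(V₂/V₁) = 0.257×8.314×1940×ln(0.283) = -5230 J.
Q = ΔU + W = -5230 J.
Net over both steps: W = -5230 J, Q = 3250 J, ΔU = 8470 J.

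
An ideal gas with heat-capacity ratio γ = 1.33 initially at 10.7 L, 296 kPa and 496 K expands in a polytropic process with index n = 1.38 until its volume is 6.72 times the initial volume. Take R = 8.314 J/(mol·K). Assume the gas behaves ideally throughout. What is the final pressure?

21.4 kPa

Polytropic n=1.38: T₂ = T₁(V₁/V₂)^(n−1) = 496×(0.149)^0.38 = 240 K; P₂ = P₁(V₁/V₂)^n = 21.4 kPa.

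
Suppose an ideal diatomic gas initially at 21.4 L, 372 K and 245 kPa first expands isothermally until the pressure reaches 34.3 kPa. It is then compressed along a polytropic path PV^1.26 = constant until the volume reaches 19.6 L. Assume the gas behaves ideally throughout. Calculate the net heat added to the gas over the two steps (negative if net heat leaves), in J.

5330 J

n = P₁V₁/(RT₁) = 245×21.4/(8.314×372) = 1.70 mol.
Step 1 — Isothermal: T stays 372 K; PV = const ⇒ V₂ = 153 L, P₂ = 34.3 kPa.
ΔU = 0 (ideal gas, T constant).
W = nRT ln(V₂/V₁) = 1.70×8.314×372×ln(7.14) = 10300 J.
Q = ΔU + W = 10300 J.
State after step 1: P = 34.3 kPa, V = 153 L, T = 372 K.
Step 2 — Polytropic n=1.26: T₂ = T₁(V₁/V₂)^(n−1) = 372×(7.80)^0.26 = 635 K; P₂ = P₁(V₁/V₂)^n = 456 kPa.
W = (P₁V₁−P₂V₂)/(n−1) = (34.3×153−456×19.6)/0.26 = -14200 J.
ΔU = nCvΔT = 1.70×20.8×(635−372) = 9250 J.
Q = ΔU + W = -4980 J.
Net over both steps: W = -3920 J, Q = 5330 J, ΔU = 9250 J.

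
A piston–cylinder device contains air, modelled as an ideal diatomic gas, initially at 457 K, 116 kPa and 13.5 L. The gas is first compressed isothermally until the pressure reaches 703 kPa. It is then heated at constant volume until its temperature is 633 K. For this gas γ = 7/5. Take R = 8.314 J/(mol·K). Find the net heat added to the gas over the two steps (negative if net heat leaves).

n = P₁V₁/(RT₁) = 116×13.5/(8.314×457) = 0.412 mol.
Step 1 — Isothermal: T stays 457 K; PV = const ⇒ V₂ = 2.23 L, P₂ = 703 kPa.
ΔU = 0 (ideal gas, T constant).
W = nRT ln(V₂/V₁) = 0.412×8.314×457×ln(0.165) = -2820 J.
Q = ΔU + W = -2820 J.
State after step 1: P = 703 kPa, V = 2.23 L, T = 457 K.
Step 2 — Isochoric: V stays 2.23 L; P/T = const ⇒ T₂ = 633 K, P₂ = 974 kPa.
W = 0 (no volume change).
ΔU = nCvΔT = 0.412×20.8×(633−457) = 1510 J.
Q = ΔU = 1510 J.
Net over both steps: W = -2820 J, Q = -1310 J, ΔU = 1510 J.

-1310 J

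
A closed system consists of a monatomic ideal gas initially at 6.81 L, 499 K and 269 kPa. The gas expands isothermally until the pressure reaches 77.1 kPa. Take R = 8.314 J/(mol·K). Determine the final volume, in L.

Isothermal: T stays 499 K; PV = const ⇒ V₂ = 23.8 L, P₂ = 77.1 kPa.

23.8 L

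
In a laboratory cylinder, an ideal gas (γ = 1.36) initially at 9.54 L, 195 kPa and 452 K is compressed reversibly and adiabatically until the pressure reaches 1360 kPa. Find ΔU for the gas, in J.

n = P₁V₁/(RT₁) = 195×9.54/(8.314×452) = 0.495 mol.
Adiabatic: T₂/T₁ = (P₂/P₁)^((γ−1)/γ) ⇒ T₂ = 452×(6.97)^0.265 = 756 K; V₂ = 2.29 L.
For an ideal gas ΔU = nCvΔT with Cv = R/(γ−1) = 23.1 J/(mol·K).
ΔU = 0.495×23.1×(756−452) = 3470 J.

3470 J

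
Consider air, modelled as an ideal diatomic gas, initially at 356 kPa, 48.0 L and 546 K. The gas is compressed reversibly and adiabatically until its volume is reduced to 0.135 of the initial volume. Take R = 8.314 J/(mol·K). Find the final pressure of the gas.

Adiabatic: TV^(γ−1) = const ⇒ T₂ = 546×(7.41)^0.400 = 1220 K; PV^γ = const ⇒ P₂ = 5870 kPa.

5870 kPa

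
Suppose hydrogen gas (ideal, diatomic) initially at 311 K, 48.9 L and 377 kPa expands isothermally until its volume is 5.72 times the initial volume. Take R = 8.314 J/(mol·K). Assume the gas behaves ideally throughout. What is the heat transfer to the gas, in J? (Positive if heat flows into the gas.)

32200 J

n = P₁V₁/(RT₁) = 377×48.9/(8.314×311) = 7.13 mol.
Isothermal: T stays 311 K; PV = const ⇒ V₂ = 280 L, P₂ = 65.9 kPa.
ΔU = 0 (ideal gas, T constant).
W = nRT ln(V₂/V₁) = 7.13×8.314×311×ln(5.72) = 32200 J.
Q = ΔU + W = 32200 J.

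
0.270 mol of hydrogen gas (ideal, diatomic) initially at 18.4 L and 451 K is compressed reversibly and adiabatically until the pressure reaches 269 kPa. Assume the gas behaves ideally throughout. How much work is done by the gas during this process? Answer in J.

-1450 J

P₁ = nRT₁/V₁ = 0.270×8.314×451/18.4 = 55.0 kPa.
Adiabatic: T₂/T₁ = (P₂/P₁)^((γ−1)/γ) ⇒ T₂ = 451×(4.89)^0.286 = 710 K; V₂ = 5.92 L.
ΔU = nCvΔT = 0.270×20.8×(710−451) = 1450 J.
Q = 0 for an adiabatic process, so W = −ΔU = -1450 J.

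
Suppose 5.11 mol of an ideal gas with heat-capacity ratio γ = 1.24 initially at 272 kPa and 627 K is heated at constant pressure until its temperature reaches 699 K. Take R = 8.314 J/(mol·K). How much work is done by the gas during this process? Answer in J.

3060 J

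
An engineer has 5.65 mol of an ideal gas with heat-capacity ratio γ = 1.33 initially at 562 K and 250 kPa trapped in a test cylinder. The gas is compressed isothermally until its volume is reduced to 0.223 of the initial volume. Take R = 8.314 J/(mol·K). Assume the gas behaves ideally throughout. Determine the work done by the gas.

V₁ = nRT₁/P₁ = 5.65×8.314×562/250 = 106 L.
Isothermal: T stays 562 K; PV = const ⇒ V₂ = 23.5 L, P₂ = 1120 kPa.
W = nRT ln(V₂/V₁) = 5.65×8.314×562×ln(0.223) = -39600 J.

-39600 J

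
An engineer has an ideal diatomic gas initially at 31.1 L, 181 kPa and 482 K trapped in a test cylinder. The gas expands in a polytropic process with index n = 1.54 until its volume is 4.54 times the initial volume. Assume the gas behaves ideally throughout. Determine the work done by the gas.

n = P₁V₁/(RT₁) = 181×31.1/(8.314×482) = 1.40 mol.
Polytropic n=1.54: T₂ = T₁(V₁/V₂)^(n−1) = 482×(0.220)^0.54 = 213 K; P₂ = P₁(V₁/V₂)^n = 17.6 kPa.
W = (P₁V₁−P₂V₂)/(n−1) = (181×31.1−17.6×141)/0.54 = 5820 J.

5820 J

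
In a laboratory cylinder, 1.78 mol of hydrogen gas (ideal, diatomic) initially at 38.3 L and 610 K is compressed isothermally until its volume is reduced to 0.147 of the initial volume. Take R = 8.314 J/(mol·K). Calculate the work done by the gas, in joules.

-17300 J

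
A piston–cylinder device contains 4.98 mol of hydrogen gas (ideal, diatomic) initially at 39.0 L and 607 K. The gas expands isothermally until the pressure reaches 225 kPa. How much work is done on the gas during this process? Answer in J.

P₁ = nRT₁/V₁ = 4.98×8.314×607/39.0 = 644 kPa.
Isothermal: T stays 607 K; PV = const ⇒ V₂ = 112 L, P₂ = 225 kPa.
W = nRT ln(V₂/V₁) = 4.98×8.314×607×ln(2.86) = 26400 J.
Work done on the gas = −W_by = -26400 J.

-26400 J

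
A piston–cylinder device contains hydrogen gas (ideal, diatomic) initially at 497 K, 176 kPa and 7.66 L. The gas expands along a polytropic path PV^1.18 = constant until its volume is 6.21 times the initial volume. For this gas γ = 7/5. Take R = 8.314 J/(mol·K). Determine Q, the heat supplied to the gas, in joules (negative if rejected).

n = P₁V₁/(RT₁) = 176×7.66/(8.314×497) = 0.326 mol.
Polytropic n=1.18: T₂ = T₁(V₁/V₂)^(n−1) = 497×(0.161)^0.18 = 358 K; P₂ = P₁(V₁/V₂)^n = 20.4 kPa.
W = (P₁V₁−P₂V₂)/(n−1) = (176×7.66−20.4×47.6)/0.18 = 2100 J.
ΔU = nCvΔT = 0.326×20.8×(358−497) = -944 J.
Q = ΔU + W = 1150 J.

1150 J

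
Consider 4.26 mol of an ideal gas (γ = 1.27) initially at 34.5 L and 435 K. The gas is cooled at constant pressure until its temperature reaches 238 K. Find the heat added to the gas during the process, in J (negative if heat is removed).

-32800 J

P₁ = nRT₁/V₁ = 4.26×8.314×435/34.5 = 447 kPa.
Isobaric: P stays 447 kPa; V/T = const ⇒ T₂ = 238 K, V₂ = 18.9 L.
W = PΔV = 447×(18.9−34.5) kPa·L = -6980 J.
ΔU = nCvΔT = 4.26×30.8×(238−435) = -25800 J.
Q = ΔU + W = nCpΔT = -32800 J.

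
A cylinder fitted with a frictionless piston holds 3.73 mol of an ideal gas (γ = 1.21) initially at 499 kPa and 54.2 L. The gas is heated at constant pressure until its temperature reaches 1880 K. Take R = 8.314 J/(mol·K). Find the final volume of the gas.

T₁ = P₁V₁/(nR) = 499×54.2/(3.73×8.314) = 872 K.
Isobaric: P stays 499 kPa; V/T = const ⇒ T₂ = 1880 K, V₂ = 117 L.

117 L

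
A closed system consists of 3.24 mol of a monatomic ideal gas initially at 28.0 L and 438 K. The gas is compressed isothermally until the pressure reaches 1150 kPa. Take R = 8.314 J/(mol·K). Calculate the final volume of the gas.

P₁ = nRT₁/V₁ = 3.24×8.314×438/28.0 = 421 kPa.
Isothermal: T stays 438 K; PV = const ⇒ V₂ = 10.3 L, P₂ = 1150 kPa.

10.3 L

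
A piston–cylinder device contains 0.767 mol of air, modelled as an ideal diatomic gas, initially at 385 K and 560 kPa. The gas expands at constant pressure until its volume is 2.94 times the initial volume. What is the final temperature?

V₁ = nRT₁/P₁ = 0.767×8.314×385/560 = 4.38 L.
Isobaric: P stays 560 kPa; V/T = const ⇒ T₂ = 1130 K, V₂ = 12.9 L.

1130 K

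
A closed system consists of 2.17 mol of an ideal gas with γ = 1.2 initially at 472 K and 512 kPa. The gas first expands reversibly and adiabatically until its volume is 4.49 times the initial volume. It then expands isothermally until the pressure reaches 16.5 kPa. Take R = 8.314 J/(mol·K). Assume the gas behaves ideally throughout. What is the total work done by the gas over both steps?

V₁ = nRT₁/P₁ = 2.17×8.314×472/512 = 16.6 L.
Step 1 — Adiabatic: TV^(γ−1) = const ⇒ T₂ = 472×(0.223)^0.200 = 350 K; PV^γ = const ⇒ P₂ = 84.4 kPa.
ΔU = nCvΔT = 2.17×41.6×(350−472) = -11000 J.
Q = 0 for an adiabatic process, so W = −ΔU = 11000 J.
State after step 1: P = 84.4 kPa, V = 74.7 L, T = 350 K.
Step 2 — Isothermal: T stays 350 K; PV = const ⇒ V₂ = 382 L, P₂ = 16.5 kPa.
ΔU = 0 (ideal gas, T constant).
W = nRT ln(V₂/V₁) = 2.17×8.314×350×ln(5.12) = 10300 J.
Q = ΔU + W = 10300 J.
Net over both steps: W = 21300 J, Q = 10300 J, ΔU = -11000 J.

21300 J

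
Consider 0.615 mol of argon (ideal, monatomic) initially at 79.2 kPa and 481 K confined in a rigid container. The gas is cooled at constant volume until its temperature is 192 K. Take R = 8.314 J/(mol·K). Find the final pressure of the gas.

31.6 kPa

V₁ = nRT₁/P₁ = 0.615×8.314×481/79.2 = 31.1 L.
Isochoric: V stays 31.1 L; P/T = const ⇒ T₂ = 192 K, P₂ = 31.6 kPa.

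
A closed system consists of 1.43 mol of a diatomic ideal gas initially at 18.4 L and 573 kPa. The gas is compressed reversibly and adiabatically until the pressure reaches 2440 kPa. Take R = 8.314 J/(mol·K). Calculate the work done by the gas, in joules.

T₁ = P₁V₁/(nR) = 573×18.4/(1.43×8.314) = 887 K.
Adiabatic: T₂/T₁ = (P₂/P₁)^((γ−1)/γ) ⇒ T₂ = 887×(4.26)^0.286 = 1340 K; V₂ = 6.54 L.
ΔU = nCvΔT = 1.43×20.8×(1340−887) = 13500 J.
Q = 0 for an adiabatic process, so W = −ΔU = -13500 J.

-13500 J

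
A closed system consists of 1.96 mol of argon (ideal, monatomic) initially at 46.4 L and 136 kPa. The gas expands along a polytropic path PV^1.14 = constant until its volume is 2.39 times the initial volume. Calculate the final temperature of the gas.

343 K

T₁ = P₁V₁/(nR) = 136×46.4/(1.96×8.314) = 387 K.
Polytropic n=1.14: T₂ = T₁(V₁/V₂)^(n−1) = 387×(0.418)^0.14 = 343 K; P₂ = P₁(V₁/V₂)^n = 50.4 kPa.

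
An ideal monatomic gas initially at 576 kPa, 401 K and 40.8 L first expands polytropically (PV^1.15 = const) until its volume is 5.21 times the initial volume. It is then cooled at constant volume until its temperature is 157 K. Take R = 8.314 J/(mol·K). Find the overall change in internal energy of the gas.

-21400 J

n = P₁V₁/(RT₁) = 576×40.8/(8.314×401) = 7.05 mol.
Step 1 — Polytropic n=1.15: T₂ = T₁(V₁/V₂)^(n−1) = 401×(0.192)^0.15 = 313 K; P₂ = P₁(V₁/V₂)^n = 86.3 kPa.
W = (P₁V₁−P₂V₂)/(n−1) = (576×40.8−86.3×213)/0.15 = 34400 J.
ΔU = nCvΔT = 7.05×12.5×(313−401) = -7730 J.
Q = ΔU + W = 26600 J.
State after step 1: P = 86.3 kPa, V = 213 L, T = 313 K.
Step 2 — Isochoric: V stays 213 L; P/T = const ⇒ T₂ = 157 K, P₂ = 43.3 kPa.
W = 0 (no volume change).
ΔU = nCvΔT = 7.05×12.5×(157−313) = -13700 J.
Q = ΔU = -13700 J.
Net over both steps: W = 34400 J, Q = 12900 J, ΔU = -21400 J.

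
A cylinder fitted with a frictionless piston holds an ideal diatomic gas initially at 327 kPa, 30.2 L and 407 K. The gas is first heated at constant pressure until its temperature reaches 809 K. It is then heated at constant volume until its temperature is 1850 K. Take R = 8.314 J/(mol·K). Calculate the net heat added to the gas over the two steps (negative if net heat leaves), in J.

97300 J

n = P₁V₁/(RT₁) = 327×30.2/(8.314×407) = 2.92 mol.
Step 1 — Isobaric: P stays 327 kPa; V/T = const ⇒ T₂ = 809 K, V₂ = 60.0 L.
W = PΔV = 327×(60.0−30.2) kPa·L = 9750 J.
ΔU = nCvΔT = 2.92×20.8×(809−407) = 24400 J.
Q = ΔU + W = nCpΔT = 34100 J.
State after step 1: P = 327 kPa, V = 60.0 L, T = 809 K.
Step 2 — Isochoric: V stays 60.0 L; P/T = const ⇒ T₂ = 1850 K, P₂ = 748 kPa.
W = 0 (no volume change).
ΔU = nCvΔT = 2.92×20.8×(1850−809) = 63100 J.
Q = ΔU = 63100 J.
Net over both steps: W = 9750 J, Q = 97300 J, ΔU = 87500 J.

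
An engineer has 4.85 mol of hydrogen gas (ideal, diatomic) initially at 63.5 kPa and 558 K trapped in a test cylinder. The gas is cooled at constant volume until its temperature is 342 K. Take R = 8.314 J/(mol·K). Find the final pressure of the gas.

38.9 kPa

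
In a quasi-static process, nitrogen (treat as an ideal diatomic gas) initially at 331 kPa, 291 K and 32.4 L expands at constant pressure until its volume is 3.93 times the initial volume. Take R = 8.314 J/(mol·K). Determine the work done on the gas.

-31400 J

n = P₁V₁/(RT₁) = 331×32.4/(8.314×291) = 4.43 mol.
Isobaric: P stays 331 kPa; V/T = const ⇒ T₂ = 1140 K, V₂ = 127 L.
W = PΔV = 331×(127−32.4) kPa·L = 31400 J.
Work done on the gas = −W_by = -31400 J.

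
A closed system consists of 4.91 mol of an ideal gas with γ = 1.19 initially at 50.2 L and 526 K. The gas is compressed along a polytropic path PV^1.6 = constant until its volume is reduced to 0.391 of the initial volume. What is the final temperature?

924 K

P₁ = nRT₁/V₁ = 4.91×8.314×526/50.2 = 428 kPa.
Polytropic n=1.6: T₂ = T₁(V₁/V₂)^(n−1) = 526×(2.56)^0.60 = 924 K; P₂ = P₁(V₁/V₂)^n = 1920 kPa.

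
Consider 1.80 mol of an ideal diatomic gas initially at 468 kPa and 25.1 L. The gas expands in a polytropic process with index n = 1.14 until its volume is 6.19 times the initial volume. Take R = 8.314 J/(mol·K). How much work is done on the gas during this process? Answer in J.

-18900 J

T₁ = P₁V₁/(nR) = 468×25.1/(1.80×8.314) = 785 K.
Polytropic n=1.14: T₂ = T₁(V₁/V₂)^(n−1) = 785×(0.162)^0.14 = 608 K; P₂ = P₁(V₁/V₂)^n = 58.6 kPa.
W = (P₁V₁−P₂V₂)/(n−1) = (468×25.1−58.6×155)/0.14 = 18900 J.
Work done on the gas = −W_by = -18900 J.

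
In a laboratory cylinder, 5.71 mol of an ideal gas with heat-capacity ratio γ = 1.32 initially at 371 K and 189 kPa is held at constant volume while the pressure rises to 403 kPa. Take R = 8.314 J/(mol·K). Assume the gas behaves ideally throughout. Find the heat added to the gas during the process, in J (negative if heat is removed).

V₁ = nRT₁/P₁ = 5.71×8.314×371/189 = 93.2 L.
Isochoric: V stays 93.2 L; P/T = const ⇒ T₂ = 791 K, P₂ = 403 kPa.
W = 0 (no volume change).
ΔU = nCvΔT = 5.71×26.0×(791−371) = 62300 J.
Q = ΔU = 62300 J.

62300 J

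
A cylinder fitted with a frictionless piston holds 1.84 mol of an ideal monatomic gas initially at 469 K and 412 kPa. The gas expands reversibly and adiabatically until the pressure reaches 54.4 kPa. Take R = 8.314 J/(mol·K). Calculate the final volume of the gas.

V₁ = nRT₁/P₁ = 1.84×8.314×469/412 = 17.4 L.
Adiabatic: T₂/T₁ = (P₂/P₁)^((γ−1)/γ) ⇒ T₂ = 469×(0.132)^0.400 = 209 K; V₂ = 58.7 L.

58.7 L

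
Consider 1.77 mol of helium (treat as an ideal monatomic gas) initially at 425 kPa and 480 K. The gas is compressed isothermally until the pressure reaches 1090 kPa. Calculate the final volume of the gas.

V₁ = nRT₁/P₁ = 1.77×8.314×480/425 = 16.6 L.
Isothermal: T stays 480 K; PV = const ⇒ V₂ = 6.48 L, P₂ = 1090 kPa.

6.48 L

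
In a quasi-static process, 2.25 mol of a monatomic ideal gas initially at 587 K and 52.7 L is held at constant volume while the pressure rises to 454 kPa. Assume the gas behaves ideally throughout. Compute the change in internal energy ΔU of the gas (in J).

19400 J

P₁ = nRT₁/V₁ = 2.25×8.314×587/52.7 = 208 kPa.
Isochoric: V stays 52.7 L; P/T = const ⇒ T₂ = 1280 K, P₂ = 454 kPa.
For an ideal gas ΔU = nCvΔT with Cv = (3/2)R = 12.5 J/(mol·K).
ΔU = 2.25×12.5×(1280−587) = 19400 J.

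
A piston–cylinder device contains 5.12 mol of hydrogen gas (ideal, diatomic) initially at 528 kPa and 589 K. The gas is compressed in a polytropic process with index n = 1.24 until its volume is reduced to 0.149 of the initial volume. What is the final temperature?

V₁ = nRT₁/P₁ = 5.12×8.314×589/528 = 47.5 L.
Polytropic n=1.24: T₂ = T₁(V₁/V₂)^(n−1) = 589×(6.71)^0.24 = 930 K; P₂ = P₁(V₁/V₂)^n = 5600 kPa.

930 K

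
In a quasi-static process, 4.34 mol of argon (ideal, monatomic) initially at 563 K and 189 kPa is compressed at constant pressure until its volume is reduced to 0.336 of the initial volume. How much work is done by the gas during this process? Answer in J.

-13500 J

V₁ = nRT₁/P₁ = 4.34×8.314×563/189 = 107 L.
Isobaric: P stays 189 kPa; V/T = const ⇒ T₂ = 189 K, V₂ = 36.1 L.
W = PΔV = 189×(36.1−107) kPa·L = -13500 J.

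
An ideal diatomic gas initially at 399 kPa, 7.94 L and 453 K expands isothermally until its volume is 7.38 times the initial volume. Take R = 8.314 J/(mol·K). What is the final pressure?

Isothermal: T stays 453 K; PV = const ⇒ V₂ = 58.6 L, P₂ = 54.1 kPa.

54.1 kPa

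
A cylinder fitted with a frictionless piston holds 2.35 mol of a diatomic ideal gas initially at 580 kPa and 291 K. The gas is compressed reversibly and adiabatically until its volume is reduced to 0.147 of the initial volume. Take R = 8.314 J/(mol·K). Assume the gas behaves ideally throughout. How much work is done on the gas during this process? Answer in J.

16400 J

V₁ = nRT₁/P₁ = 2.35×8.314×291/580 = 9.80 L.
Adiabatic: TV^(γ−1) = const ⇒ T₂ = 291×(6.80)^0.400 = 627 K; PV^γ = const ⇒ P₂ = 8500 kPa.
ΔU = nCvΔT = 2.35×20.8×(627−291) = 16400 J.
Q = 0 for an adiabatic process, so W = −ΔU = -16400 J.
Work done on the gas = −W_by = 16400 J.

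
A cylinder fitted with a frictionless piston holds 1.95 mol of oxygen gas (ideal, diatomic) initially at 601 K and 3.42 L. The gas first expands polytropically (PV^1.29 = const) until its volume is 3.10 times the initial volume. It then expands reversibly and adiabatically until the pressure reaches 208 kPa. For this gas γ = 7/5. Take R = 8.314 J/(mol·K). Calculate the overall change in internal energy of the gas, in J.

-11800 J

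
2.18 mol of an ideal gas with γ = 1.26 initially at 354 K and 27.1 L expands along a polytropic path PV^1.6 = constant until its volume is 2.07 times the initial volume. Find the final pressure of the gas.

P₁ = nRT₁/V₁ = 2.18×8.314×354/27.1 = 237 kPa.
Polytropic n=1.6: T₂ = T₁(V₁/V₂)^(n−1) = 354×(0.483)^0.60 = 229 K; P₂ = P₁(V₁/V₂)^n = 73.9 kPa.

73.9 kPa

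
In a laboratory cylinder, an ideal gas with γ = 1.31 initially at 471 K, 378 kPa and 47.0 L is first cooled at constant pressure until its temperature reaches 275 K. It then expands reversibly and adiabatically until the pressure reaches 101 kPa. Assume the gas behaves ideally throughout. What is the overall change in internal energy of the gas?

-32800 J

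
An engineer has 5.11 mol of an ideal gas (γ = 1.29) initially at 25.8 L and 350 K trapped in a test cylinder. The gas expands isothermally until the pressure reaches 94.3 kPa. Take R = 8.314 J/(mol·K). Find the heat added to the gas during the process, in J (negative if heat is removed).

26900 J

P₁ = nRT₁/V₁ = 5.11×8.314×350/25.8 = 576 kPa.
Isothermal: T stays 350 K; PV = const ⇒ V₂ = 158 L, P₂ = 94.3 kPa.
ΔU = 0 (ideal gas, T constant).
W = nRT ln(V₂/V₁) = 5.11×8.314×350×ln(6.11) = 26900 J.
Q = ΔU + W = 26900 J.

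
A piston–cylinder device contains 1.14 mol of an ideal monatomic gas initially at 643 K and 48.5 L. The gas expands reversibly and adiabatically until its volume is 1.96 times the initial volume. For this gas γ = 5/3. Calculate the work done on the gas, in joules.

-3300 J

P₁ = nRT₁/V₁ = 1.14×8.314×643/48.5 = 126 kPa.
Adiabatic: TV^(γ−1) = const ⇒ T₂ = 643×(0.510)^0.667 = 411 K; PV^γ = const ⇒ P₂ = 40.9 kPa.
ΔU = nCvΔT = 1.14×12.5×(411−643) = -3300 J.
Q = 0 for an adiabatic process, so W = −ΔU = 3300 J.
Work done on the gas = −W_by = -3300 J.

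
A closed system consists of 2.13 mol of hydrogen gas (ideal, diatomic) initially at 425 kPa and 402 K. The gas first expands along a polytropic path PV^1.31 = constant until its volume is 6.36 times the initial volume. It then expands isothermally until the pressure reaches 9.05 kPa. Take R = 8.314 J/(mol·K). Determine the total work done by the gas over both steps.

V₁ = nRT₁/P₁ = 2.13×8.314×402/425 = 16.8 L.
Step 1 — Polytropic n=1.31: T₂ = T₁(V₁/V₂)^(n−1) = 402×(0.157)^0.31 = 227 K; P₂ = P₁(V₁/V₂)^n = 37.7 kPa.
W = (P₁V₁−P₂V₂)/(n−1) = (425×16.8−37.7×107)/0.31 = 10000 J.
ΔU = nCvΔT = 2.13×20.8×(227−402) = -7770 J.
Q = ΔU + W = 2260 J.
State after step 1: P = 37.7 kPa, V = 107 L, T = 227 K.
Step 2 — Isothermal: T stays 227 K; PV = const ⇒ V₂ = 443 L, P₂ = 9.05 kPa.
ΔU = 0 (ideal gas, T constant).
W = nRT ln(V₂/V₁) = 2.13×8.314×227×ln(4.16) = 5720 J.
Q = ΔU + W = 5720 J.
Net over both steps: W = 15700 J, Q = 7980 J, ΔU = -7770 J.

15700 J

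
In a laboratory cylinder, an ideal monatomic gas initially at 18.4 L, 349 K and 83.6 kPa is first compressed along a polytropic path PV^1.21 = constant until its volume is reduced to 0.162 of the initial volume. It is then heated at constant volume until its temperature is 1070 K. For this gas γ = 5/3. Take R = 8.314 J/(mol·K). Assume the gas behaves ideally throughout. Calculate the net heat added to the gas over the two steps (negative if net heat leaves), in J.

1360 J

n = P₁V₁/(RT₁) = 83.6×18.4/(8.314×349) = 0.530 mol.
Step 1 — Polytropic n=1.21: T₂ = T₁(V₁/V₂)^(n−1) = 349×(6.17)^0.21 = 511 K; P₂ = P₁(V₁/V₂)^n = 756 kPa.
W = (P₁V₁−P₂V₂)/(n−1) = (83.6×18.4−756×2.98)/0.21 = -3410 J.
ΔU = nCvΔT = 0.530×12.5×(511−349) = 1070 J.
Q = ΔU + W = -2340 J.
State after step 1: P = 756 kPa, V = 2.98 L, T = 511 K.
Step 2 — Isochoric: V stays 2.98 L; P/T = const ⇒ T₂ = 1070 K, P₂ = 1580 kPa.
W = 0 (no volume change).
ΔU = nCvΔT = 0.530×12.5×(1070−511) = 3690 J.
Q = ΔU = 3690 J.
Net over both steps: W = -3410 J, Q = 1360 J, ΔU = 4770 J.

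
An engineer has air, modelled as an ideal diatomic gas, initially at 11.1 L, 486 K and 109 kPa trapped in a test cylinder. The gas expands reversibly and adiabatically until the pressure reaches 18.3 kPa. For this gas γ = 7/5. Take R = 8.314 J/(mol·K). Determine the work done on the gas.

n = P₁V₁/(RT₁) = 109×11.1/(8.314×486) = 0.299 mol.
Adiabatic: T₂/T₁ = (P₂/P₁)^((γ−1)/γ) ⇒ T₂ = 486×(0.168)^0.286 = 292 K; V₂ = 39.7 L.
ΔU = nCvΔT = 0.299×20.8×(292−486) = -1210 J.
Q = 0 for an adiabatic process, so W = −ΔU = 1210 J.
Work done on the gas = −W_by = -1210 J.

-1210 J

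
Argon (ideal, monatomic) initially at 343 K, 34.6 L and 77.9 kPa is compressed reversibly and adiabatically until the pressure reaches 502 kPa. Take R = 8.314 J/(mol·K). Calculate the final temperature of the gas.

723 K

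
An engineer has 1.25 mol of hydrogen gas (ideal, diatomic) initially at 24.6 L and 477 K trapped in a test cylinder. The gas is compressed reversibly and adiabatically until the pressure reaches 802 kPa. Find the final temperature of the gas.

708 K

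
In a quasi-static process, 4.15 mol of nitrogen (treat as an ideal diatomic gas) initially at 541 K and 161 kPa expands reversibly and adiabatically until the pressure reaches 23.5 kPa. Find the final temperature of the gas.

312 K

V₁ = nRT₁/P₁ = 4.15×8.314×541/161 = 116 L.
Adiabatic: T₂/T₁ = (P₂/P₁)^((γ−1)/γ) ⇒ T₂ = 541×(0.146)^0.286 = 312 K; V₂ = 458 L.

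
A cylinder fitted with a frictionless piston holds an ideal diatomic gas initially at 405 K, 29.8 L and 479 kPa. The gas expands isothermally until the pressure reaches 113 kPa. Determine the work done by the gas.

20600 J

n = P₁V₁/(RT₁) = 479×29.8/(8.314×405) = 4.24 mol.
Isothermal: T stays 405 K; PV = const ⇒ V₂ = 126 L, P₂ = 113 kPa.
W = nRT ln(V₂/V₁) = 4.24×8.314×405×ln(4.24) = 20600 J.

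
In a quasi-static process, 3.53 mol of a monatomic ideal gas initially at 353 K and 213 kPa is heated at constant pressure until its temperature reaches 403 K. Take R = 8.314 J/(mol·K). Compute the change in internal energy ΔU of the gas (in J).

V₁ = nRT₁/P₁ = 3.53×8.314×353/213 = 48.6 L.
Isobaric: P stays 213 kPa; V/T = const ⇒ T₂ = 403 K, V₂ = 55.5 L.
For an ideal gas ΔU = nCvΔT with Cv = (3/2)R = 12.5 J/(mol·K).
ΔU = 3.53×12.5×(403−353) = 2200 J.

2200 J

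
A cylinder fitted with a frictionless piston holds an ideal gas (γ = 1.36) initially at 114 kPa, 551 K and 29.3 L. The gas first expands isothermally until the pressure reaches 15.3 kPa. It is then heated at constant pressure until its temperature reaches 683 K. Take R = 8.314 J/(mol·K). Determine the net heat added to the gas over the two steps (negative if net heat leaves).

n = P₁V₁/(RT₁) = 114×29.3/(8.314×551) = 0.729 mol.
Step 1 — Isothermal: T stays 551 K; PV = const ⇒ V₂ = 218 L, P₂ = 15.3 kPa.
ΔU = 0 (ideal gas, T constant).
W = nRT ln(V₂/V₁) = 0.729×8.314×551×ln(7.45) = 6710 J.
Q = ΔU + W = 6710 J.
State after step 1: P = 15.3 kPa, V = 218 L, T = 551 K.
Step 2 — Isobaric: P stays 15.3 kPa; V/T = const ⇒ T₂ = 683 K, V₂ = 271 L.
W = PΔV = 15.3×(271−218) kPa·L = 800 J.
ΔU = nCvΔT = 0.729×23.1×(683−551) = 2220 J.
Q = ΔU + W = nCpΔT = 3020 J.
Net over both steps: W = 7510 J, Q = 9730 J, ΔU = 2220 J.

9730 J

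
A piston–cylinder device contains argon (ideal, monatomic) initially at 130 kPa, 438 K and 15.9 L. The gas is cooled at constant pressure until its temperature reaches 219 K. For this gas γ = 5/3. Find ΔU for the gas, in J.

n = P₁V₁/(RT₁) = 130×15.9/(8.314×438) = 0.568 mol.
Isobaric: P stays 130 kPa; V/T = const ⇒ T₂ = 219 K, V₂ = 7.95 L.
For an ideal gas ΔU = nCvΔT with Cv = (3/2)R = 12.5 J/(mol·K).
ΔU = 0.568×12.5×(219−438) = -1550 J.

-1550 J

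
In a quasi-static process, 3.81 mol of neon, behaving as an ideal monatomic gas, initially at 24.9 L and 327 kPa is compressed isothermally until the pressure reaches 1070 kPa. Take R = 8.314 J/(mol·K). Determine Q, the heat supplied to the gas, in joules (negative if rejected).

-9650 J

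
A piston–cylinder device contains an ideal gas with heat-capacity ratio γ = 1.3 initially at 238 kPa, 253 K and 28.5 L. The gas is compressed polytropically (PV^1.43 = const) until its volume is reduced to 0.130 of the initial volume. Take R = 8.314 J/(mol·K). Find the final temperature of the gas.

608 K

Polytropic n=1.43: T₂ = T₁(V₁/V₂)^(n−1) = 253×(7.69)^0.43 = 608 K; P₂ = P₁(V₁/V₂)^n = 4400 kPa.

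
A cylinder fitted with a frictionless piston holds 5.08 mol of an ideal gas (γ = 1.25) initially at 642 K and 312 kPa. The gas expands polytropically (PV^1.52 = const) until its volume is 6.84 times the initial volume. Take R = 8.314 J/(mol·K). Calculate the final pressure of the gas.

V₁ = nRT₁/P₁ = 5.08×8.314×642/312 = 86.9 L.
Polytropic n=1.52: T₂ = T₁(V₁/V₂)^(n−1) = 642×(0.146)^0.52 = 236 K; P₂ = P₁(V₁/V₂)^n = 16.8 kPa.

16.8 kPa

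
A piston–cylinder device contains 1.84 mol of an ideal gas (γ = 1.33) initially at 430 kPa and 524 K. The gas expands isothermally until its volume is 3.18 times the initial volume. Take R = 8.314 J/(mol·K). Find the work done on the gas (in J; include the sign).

V₁ = nRT₁/P₁ = 1.84×8.314×524/430 = 18.6 L.
Isothermal: T stays 524 K; PV = const ⇒ V₂ = 59.3 L, P₂ = 135 kPa.
W = nRT ln(V₂/V₁) = 1.84×8.314×524×ln(3.18) = 9270 J.
Work done on the gas = −W_by = -9270 J.

-9270 J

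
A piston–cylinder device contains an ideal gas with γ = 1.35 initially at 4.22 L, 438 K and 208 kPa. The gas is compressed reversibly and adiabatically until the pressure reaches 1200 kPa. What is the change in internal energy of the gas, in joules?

1440 J

n = P₁V₁/(RT₁) = 208×4.22/(8.314×438) = 0.241 mol.
Adiabatic: T₂/T₁ = (P₂/P₁)^((γ−1)/γ) ⇒ T₂ = 438×(5.77)^0.259 = 690 K; V₂ = 1.15 L.
For an ideal gas ΔU = nCvΔT with Cv = R/(γ−1) = 23.8 J/(mol·K).
ΔU = 0.241×23.8×(690−438) = 1440 J.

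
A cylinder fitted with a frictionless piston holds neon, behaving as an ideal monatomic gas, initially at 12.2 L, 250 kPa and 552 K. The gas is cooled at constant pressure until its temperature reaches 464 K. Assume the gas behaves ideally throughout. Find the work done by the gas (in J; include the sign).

n = P₁V₁/(RT₁) = 250×12.2/(8.314×552) = 0.665 mol.
Isobaric: P stays 250 kPa; V/T = const ⇒ T₂ = 464 K, V₂ = 10.3 L.
W = PΔV = 250×(10.3−12.2) kPa·L = -486 J.

-486 J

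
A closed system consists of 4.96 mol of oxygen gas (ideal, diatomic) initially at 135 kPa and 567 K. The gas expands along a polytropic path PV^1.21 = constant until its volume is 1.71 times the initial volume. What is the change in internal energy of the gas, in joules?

-6230 J

V₁ = nRT₁/P₁ = 4.96×8.314×567/135 = 173 L.
Polytropic n=1.21: T₂ = T₁(V₁/V₂)^(n−1) = 567×(0.585)^0.21 = 507 K; P₂ = P₁(V₁/V₂)^n = 70.5 kPa.
For an ideal gas ΔU = nCvΔT with Cv = (5/2)R = 20.8 J/(mol·K).
ΔU = 4.96×20.8×(507−567) = -6230 J.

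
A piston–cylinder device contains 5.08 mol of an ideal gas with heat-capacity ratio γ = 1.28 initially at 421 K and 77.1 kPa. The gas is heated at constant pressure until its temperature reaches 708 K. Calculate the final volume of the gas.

388 L

V₁ = nRT₁/P₁ = 5.08×8.314×421/77.1 = 231 L.
Isobaric: P stays 77.1 kPa; V/T = const ⇒ T₂ = 708 K, V₂ = 388 L.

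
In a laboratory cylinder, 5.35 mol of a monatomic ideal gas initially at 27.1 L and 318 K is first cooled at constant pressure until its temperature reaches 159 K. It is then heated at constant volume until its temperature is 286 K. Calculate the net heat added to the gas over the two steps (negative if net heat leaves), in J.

-9210 J

P₁ = nRT₁/V₁ = 5.35×8.314×318/27.1 = 522 kPa.
Step 1 — Isobaric: P stays 522 kPa; V/T = const ⇒ T₂ = 159 K, V₂ = 13.6 L.
W = PΔV = 522×(13.6−27.1) kPa·L = -7070 J.
ΔU = nCvΔT = 5.35×12.5×(159−318) = -10600 J.
Q = ΔU + W = nCpΔT = -17700 J.
State after step 1: P = 522 kPa, V = 13.6 L, T = 159 K.
Step 2 — Isochoric: V stays 13.6 L; P/T = const ⇒ T₂ = 286 K, P₂ = 939 kPa.
W = 0 (no volume change).
ΔU = nCvΔT = 5.35×12.5×(286−159) = 8470 J.
Q = ΔU = 8470 J.
Net over both steps: W = -7070 J, Q = -9210 J, ΔU = -2140 J.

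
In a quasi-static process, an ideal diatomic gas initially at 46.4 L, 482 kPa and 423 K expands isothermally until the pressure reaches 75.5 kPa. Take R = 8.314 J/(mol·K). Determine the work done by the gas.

n = P₁V₁/(RT₁) = 482×46.4/(8.314×423) = 6.36 mol.
Isothermal: T stays 423 K; PV = const ⇒ V₂ = 296 L, P₂ = 75.5 kPa.
W = nRT ln(V₂/V₁) = 6.36×8.314×423×ln(6.38) = 41500 J.

41500 J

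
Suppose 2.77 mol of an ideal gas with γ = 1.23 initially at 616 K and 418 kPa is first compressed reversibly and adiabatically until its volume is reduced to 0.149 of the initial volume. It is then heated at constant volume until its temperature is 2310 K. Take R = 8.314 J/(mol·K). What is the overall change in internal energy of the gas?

170000 J

V₁ = nRT₁/P₁ = 2.77×8.314×616/418 = 33.9 L.
Step 1 — Adiabatic: TV^(γ−1) = const ⇒ T₂ = 616×(6.71)^0.230 = 954 K; PV^γ = const ⇒ P₂ = 4350 kPa.
ΔU = nCvΔT = 2.77×36.1×(954−616) = 33900 J.
Q = 0 for an adiabatic process, so W = −ΔU = -33900 J.
State after step 1: P = 4350 kPa, V = 5.06 L, T = 954 K.
Step 2 — Isochoric: V stays 5.06 L; P/T = const ⇒ T₂ = 2310 K, P₂ = 10500 kPa.
W = 0 (no volume change).
ΔU = nCvΔT = 2.77×36.1×(2310−954) = 136000 J.
Q = ΔU = 136000 J.
Net over both steps: W = -33900 J, Q = 136000 J, ΔU = 170000 J.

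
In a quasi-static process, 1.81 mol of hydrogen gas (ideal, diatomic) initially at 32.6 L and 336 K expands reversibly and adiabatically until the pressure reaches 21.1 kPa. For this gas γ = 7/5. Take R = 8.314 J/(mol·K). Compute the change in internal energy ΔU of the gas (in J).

-5490 J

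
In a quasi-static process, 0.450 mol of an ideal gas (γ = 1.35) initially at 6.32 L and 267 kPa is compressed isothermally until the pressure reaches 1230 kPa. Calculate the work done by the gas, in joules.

-2580 J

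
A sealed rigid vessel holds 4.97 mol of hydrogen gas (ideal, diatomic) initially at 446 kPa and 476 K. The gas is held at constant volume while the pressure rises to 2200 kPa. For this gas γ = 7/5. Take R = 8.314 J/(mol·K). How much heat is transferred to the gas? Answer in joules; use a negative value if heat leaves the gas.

V₁ = nRT₁/P₁ = 4.97×8.314×476/446 = 44.1 L.
Isochoric: V stays 44.1 L; P/T = const ⇒ T₂ = 2350 K, P₂ = 2200 kPa.
W = 0 (no volume change).
ΔU = nCvΔT = 4.97×20.8×(2350−476) = 193000 J.
Q = ΔU = 193000 J.

193000 J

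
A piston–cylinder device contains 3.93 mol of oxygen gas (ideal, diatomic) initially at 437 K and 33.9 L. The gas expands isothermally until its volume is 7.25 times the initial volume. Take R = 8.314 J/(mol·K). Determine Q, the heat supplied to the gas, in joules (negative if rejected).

28300 J

P₁ = nRT₁/V₁ = 3.93×8.314×437/33.9 = 421 kPa.
Isothermal: T stays 437 K; PV = const ⇒ V₂ = 246 L, P₂ = 58.1 kPa.
ΔU = 0 (ideal gas, T constant).
W = nRT ln(V₂/V₁) = 3.93×8.314×437×ln(7.25) = 28300 J.
Q = ΔU + W = 28300 J.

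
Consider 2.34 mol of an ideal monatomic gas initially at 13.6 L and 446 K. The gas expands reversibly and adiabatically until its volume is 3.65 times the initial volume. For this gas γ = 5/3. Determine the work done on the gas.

-7530 J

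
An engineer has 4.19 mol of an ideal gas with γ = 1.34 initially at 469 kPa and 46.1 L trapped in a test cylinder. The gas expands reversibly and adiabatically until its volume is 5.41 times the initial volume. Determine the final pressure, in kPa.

T₁ = P₁V₁/(nR) = 469×46.1/(4.19×8.314) = 621 K.
Adiabatic: TV^(γ−1) = const ⇒ T₂ = 621×(0.185)^0.340 = 350 K; PV^γ = const ⇒ P₂ = 48.8 kPa.

48.8 kPa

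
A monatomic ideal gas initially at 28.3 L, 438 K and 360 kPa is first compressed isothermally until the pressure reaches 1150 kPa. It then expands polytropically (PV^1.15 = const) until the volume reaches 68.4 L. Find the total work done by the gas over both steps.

n = P₁V₁/(RT₁) = 360×28.3/(8.314×438) = 2.80 mol.
Step 1 — Isothermal: T stays 438 K; PV = const ⇒ V₂ = 8.86 L, P₂ = 1150 kPa.
ΔU = 0 (ideal gas, T constant).
W = nRT ln(V₂/V₁) = 2.80×8.314×438×ln(0.313) = -11800 J.
Q = ΔU + W = -11800 J.
State after step 1: P = 1150 kPa, V = 8.86 L, T = 438 K.
Step 2 — Polytropic n=1.15: T₂ = T₁(V₁/V₂)^(n−1) = 438×(0.130)^0.15 = 322 K; P₂ = P₁(V₁/V₂)^n = 110 kPa.
W = (P₁V₁−P₂V₂)/(n−1) = (1150×8.86−110×68.4)/0.15 = 17900 J.
ΔU = nCvΔT = 2.80×12.5×(322−438) = -4040 J.
Q = ΔU + W = 13900 J.
Net over both steps: W = 6100 J, Q = 2070 J, ΔU = -4040 J.

6100 J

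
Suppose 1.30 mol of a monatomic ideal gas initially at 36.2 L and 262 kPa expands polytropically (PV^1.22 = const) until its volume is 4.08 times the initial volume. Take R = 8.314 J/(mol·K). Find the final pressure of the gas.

47.1 kPa

T₁ = P₁V₁/(nR) = 262×36.2/(1.30×8.314) = 878 K.
Polytropic n=1.22: T₂ = T₁(V₁/V₂)^(n−1) = 878×(0.245)^0.22 = 644 K; P₂ = P₁(V₁/V₂)^n = 47.1 kPa.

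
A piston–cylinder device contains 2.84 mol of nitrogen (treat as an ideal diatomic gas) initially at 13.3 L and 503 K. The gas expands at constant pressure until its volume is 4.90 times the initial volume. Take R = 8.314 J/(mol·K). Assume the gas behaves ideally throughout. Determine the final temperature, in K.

P₁ = nRT₁/V₁ = 2.84×8.314×503/13.3 = 893 kPa.
Isobaric: P stays 893 kPa; V/T = const ⇒ T₂ = 2460 K, V₂ = 65.2 L.

2460 K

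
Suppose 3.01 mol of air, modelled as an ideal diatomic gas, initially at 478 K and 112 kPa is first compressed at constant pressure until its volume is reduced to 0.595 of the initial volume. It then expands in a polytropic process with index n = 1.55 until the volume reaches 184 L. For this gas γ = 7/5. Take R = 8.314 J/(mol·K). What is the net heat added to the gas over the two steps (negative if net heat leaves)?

V₁ = nRT₁/P₁ = 3.01×8.314×478/112 = 107 L.
Step 1 — Isobaric: P stays 112 kPa; V/T = const ⇒ T₂ = 284 K, V₂ = 63.5 L.
W = PΔV = 112×(63.5−107) kPa·L = -4840 J.
ΔU = nCvΔT = 3.01×20.8×(284−478) = -12100 J.
Q = ΔU + W = nCpΔT = -17000 J.
State after step 1: P = 112 kPa, V = 63.5 L, T = 284 K.
Step 2 — Polytropic n=1.55: T₂ = T₁(V₁/V₂)^(n−1) = 284×(0.345)^0.55 = 158 K; P₂ = P₁(V₁/V₂)^n = 21.6 kPa.
W = (P₁V₁−P₂V₂)/(n−1) = (112×63.5−21.6×184)/0.55 = 5730 J.
ΔU = nCvΔT = 3.01×20.8×(158−284) = -7880 J.
Q = ΔU + W = -2150 J.
Net over both steps: W = 885 J, Q = -19100 J, ΔU = -20000 J.

-19100 J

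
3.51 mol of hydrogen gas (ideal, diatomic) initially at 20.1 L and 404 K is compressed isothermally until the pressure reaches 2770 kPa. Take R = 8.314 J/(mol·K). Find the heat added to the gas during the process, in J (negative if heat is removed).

-18300 J

P₁ = nRT₁/V₁ = 3.51×8.314×404/20.1 = 587 kPa.
Isothermal: T stays 404 K; PV = const ⇒ V₂ = 4.26 L, P₂ = 2770 kPa.
ΔU = 0 (ideal gas, T constant).
W = nRT ln(V₂/V₁) = 3.51×8.314×404×ln(0.212) = -18300 J.
Q = ΔU + W = -18300 J.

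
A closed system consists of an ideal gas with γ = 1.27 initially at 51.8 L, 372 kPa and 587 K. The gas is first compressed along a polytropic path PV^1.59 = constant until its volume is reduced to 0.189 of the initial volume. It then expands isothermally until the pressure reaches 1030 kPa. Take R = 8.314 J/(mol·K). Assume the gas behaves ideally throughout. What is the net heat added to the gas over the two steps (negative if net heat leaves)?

149000 J

n = P₁V₁/(RT₁) = 372×51.8/(8.314×587) = 3.95 mol.
Step 1 — Polytropic n=1.59: T₂ = T₁(V₁/V₂)^(n−1) = 587×(5.29)^0.59 = 1570 K; P₂ = P₁(V₁/V₂)^n = 5260 kPa.
W = (P₁V₁−P₂V₂)/(n−1) = (372×51.8−5260×9.79)/0.59 = -54600 J.
ΔU = nCvΔT = 3.95×30.8×(1570−587) = 119000 J.
Q = ΔU + W = 64700 J.
State after step 1: P = 5260 kPa, V = 9.79 L, T = 1570 K.
Step 2 — Isothermal: T stays 1570 K; PV = const ⇒ V₂ = 50.0 L, P₂ = 1030 kPa.
ΔU = 0 (ideal gas, T constant).
W = nRT ln(V₂/V₁) = 3.95×8.314×1570×ln(5.11) = 84000 J.
Q = ΔU + W = 84000 J.
Net over both steps: W = 29300 J, Q = 149000 J, ΔU = 119000 J.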